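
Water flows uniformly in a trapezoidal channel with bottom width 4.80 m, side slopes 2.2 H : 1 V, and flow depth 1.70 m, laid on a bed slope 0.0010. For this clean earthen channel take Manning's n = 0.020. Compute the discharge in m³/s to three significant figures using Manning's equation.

A = (b + z·y)·y = (4.80 + 2.2×1.70)×1.70 = 14.52 m²
P = b + 2y√(1+z²) = 4.80 + 2×1.70×√(1+2.2²) = 13.02 m
R = A/P = 14.52/13.02 = 1.115 m
Q = (1/n)·A·R^(2/3)·S^(1/2) = (1/0.020) × 14.52 × 1.115^(2/3) × 0.0010^(1/2) = 24.69 m³/s

24.7 m³/s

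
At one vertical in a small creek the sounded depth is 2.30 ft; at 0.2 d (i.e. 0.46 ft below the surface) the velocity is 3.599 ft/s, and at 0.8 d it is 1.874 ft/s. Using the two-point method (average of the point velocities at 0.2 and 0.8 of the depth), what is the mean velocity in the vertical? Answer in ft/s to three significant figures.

2.74 ft/s

v̄ = (3.599 + 1.874) / 2 = 2.737 ft/s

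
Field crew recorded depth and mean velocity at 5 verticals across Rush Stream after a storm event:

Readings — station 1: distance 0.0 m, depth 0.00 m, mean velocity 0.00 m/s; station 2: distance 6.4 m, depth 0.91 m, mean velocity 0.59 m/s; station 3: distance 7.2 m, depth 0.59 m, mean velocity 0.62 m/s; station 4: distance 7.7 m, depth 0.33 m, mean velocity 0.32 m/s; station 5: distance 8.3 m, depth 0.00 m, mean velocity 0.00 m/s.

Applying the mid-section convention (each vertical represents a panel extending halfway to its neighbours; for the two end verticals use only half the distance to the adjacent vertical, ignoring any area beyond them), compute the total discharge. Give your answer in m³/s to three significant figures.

2.23 m³/s

w_2 = (7.2 − 0.0)/2 = 3.6 m; q_2 = 0.59 × 0.91 × 3.6 = 1.933 m³/s
w_3 = (7.7 − 6.4)/2 = 0.65 m; q_3 = 0.62 × 0.59 × 0.65 = 0.2378 m³/s
w_4 = (8.3 − 7.2)/2 = 0.55 m; q_4 = 0.32 × 0.33 × 0.55 = 0.05808 m³/s
Stations 1, 5 contribute zero (depth or velocity is 0).
Q = Σ qᵢ = 2.229 m³/s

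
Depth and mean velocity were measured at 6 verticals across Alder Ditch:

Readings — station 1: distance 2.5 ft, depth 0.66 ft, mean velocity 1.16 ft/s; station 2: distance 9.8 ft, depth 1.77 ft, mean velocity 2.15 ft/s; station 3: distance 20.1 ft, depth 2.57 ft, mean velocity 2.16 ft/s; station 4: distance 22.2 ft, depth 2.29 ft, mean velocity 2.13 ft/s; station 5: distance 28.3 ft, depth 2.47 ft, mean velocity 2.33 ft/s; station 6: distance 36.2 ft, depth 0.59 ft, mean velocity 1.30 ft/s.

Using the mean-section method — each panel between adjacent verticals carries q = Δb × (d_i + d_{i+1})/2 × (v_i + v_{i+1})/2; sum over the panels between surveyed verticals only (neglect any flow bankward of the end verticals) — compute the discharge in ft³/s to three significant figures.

Panel 1-2: Δb = 7.3 ft, d̄ = (0.66+1.77)/2 = 1.215, v̄ = (1.16+2.15)/2 = 1.655 → q = 7.3×1.215×1.655 = 14.68 ft³/s
Panel 2-3: Δb = 10.3 ft, d̄ = (1.77+2.57)/2 = 2.17, v̄ = (2.15+2.16)/2 = 2.155 → q = 10.3×2.17×2.155 = 48.17 ft³/s
Panel 3-4: Δb = 2.1 ft, d̄ = (2.57+2.29)/2 = 2.43, v̄ = (2.16+2.13)/2 = 2.145 → q = 2.1×2.43×2.145 = 10.95 ft³/s
Panel 4-5: Δb = 6.1 ft, d̄ = (2.29+2.47)/2 = 2.38, v̄ = (2.13+2.33)/2 = 2.23 → q = 6.1×2.38×2.23 = 32.38 ft³/s
Panel 5-6: Δb = 7.9 ft, d̄ = (2.47+0.59)/2 = 1.53, v̄ = (2.33+1.30)/2 = 1.815 → q = 7.9×1.53×1.815 = 21.94 ft³/s
Q = Σ q = 128.1 ft³/s

128 ft³/s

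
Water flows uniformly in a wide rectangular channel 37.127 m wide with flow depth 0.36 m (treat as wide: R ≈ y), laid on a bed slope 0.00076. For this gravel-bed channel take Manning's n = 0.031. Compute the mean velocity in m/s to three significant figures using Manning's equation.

A = b·y = 37.127 × 0.36 = 13.37 m²
Wide channel: R ≈ y = 0.36 m
Q = (1/n)·A·R^(2/3)·S^(1/2) = (1/0.031) × 13.37 × 0.3600^(2/3) × 0.00076^(1/2) = 6.015 m³/s
V = Q/A = 6.015/13.37 = 0.4500 m/s

0.450 m/s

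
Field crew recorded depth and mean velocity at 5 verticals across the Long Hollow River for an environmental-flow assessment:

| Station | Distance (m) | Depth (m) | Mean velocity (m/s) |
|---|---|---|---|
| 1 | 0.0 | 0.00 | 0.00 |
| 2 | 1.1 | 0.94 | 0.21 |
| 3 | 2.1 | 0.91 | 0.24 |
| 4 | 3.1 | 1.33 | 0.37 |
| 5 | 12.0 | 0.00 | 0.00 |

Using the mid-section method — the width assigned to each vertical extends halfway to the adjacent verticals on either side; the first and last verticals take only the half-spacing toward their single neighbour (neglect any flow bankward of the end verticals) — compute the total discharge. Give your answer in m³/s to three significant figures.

w_2 = (2.1 − 0.0)/2 = 1.05 m; q_2 = 0.21 × 0.94 × 1.05 = 0.2073 m³/s
w_3 = (3.1 − 1.1)/2 = 1 m; q_3 = 0.24 × 0.91 × 1 = 0.2184 m³/s
w_4 = (12.0 − 2.1)/2 = 4.95 m; q_4 = 0.37 × 1.33 × 4.95 = 2.436 m³/s
Stations 1, 5 contribute zero (depth or velocity is 0).
Q = Σ qᵢ = 2.862 m³/s

2.86 m³/s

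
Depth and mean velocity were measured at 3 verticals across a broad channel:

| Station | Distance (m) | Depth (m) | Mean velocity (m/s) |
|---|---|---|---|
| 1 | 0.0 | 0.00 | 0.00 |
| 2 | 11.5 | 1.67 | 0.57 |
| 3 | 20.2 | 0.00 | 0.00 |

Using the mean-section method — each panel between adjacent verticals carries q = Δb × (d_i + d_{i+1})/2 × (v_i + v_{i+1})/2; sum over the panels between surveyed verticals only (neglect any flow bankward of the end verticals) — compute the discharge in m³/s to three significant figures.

Panel 1-2: Δb = 11.5 m, d̄ = (0.00+1.67)/2 = 0.835, v̄ = (0.00+0.57)/2 = 0.285 → q = 11.5×0.835×0.285 = 2.737 m³/s
Panel 2-3: Δb = 8.7 m, d̄ = (1.67+0.00)/2 = 0.835, v̄ = (0.57+0.00)/2 = 0.285 → q = 8.7×0.835×0.285 = 2.070 m³/s
Q = Σ q = 4.807 m³/s

4.81 m³/s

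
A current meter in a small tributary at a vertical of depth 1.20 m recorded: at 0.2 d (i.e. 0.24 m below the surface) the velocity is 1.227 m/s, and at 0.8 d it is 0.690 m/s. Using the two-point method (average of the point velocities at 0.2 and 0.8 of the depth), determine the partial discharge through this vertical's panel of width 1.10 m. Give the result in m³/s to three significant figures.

1.27 m³/s

v̄ = (1.227 + 0.690) / 2 = 0.9585 m/s
q = v̄ × d × w = 0.9585 × 1.20 × 1.10 = 1.265 m³/s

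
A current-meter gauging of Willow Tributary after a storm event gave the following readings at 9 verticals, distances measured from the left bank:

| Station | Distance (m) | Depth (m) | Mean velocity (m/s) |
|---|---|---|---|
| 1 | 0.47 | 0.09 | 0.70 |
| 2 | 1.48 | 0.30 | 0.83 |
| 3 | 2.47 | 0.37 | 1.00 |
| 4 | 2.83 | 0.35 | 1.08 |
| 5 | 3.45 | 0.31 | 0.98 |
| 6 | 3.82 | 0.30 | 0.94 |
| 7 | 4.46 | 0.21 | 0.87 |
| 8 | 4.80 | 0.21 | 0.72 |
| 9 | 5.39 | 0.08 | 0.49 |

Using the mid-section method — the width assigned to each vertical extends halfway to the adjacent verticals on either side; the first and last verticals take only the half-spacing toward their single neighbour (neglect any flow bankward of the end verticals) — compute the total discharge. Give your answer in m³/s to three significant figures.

1.18 m³/s

w_1 = (1.48 − 0.47)/2 = 0.505 m; q_1 = 0.70 × 0.09 × 0.505 = 0.03182 m³/s
w_2 = (2.47 − 0.47)/2 = 1 m; q_2 = 0.83 × 0.30 × 1 = 0.2490 m³/s
w_3 = (2.83 − 1.48)/2 = 0.675 m; q_3 = 1.00 × 0.37 × 0.675 = 0.2498 m³/s
w_4 = (3.45 − 2.47)/2 = 0.49 m; q_4 = 1.08 × 0.35 × 0.49 = 0.1852 m³/s
w_5 = (3.82 − 2.83)/2 = 0.495 m; q_5 = 0.98 × 0.31 × 0.495 = 0.1504 m³/s
w_6 = (4.46 − 3.45)/2 = 0.505 m; q_6 = 0.94 × 0.30 × 0.505 = 0.1424 m³/s
w_7 = (4.80 − 3.82)/2 = 0.49 m; q_7 = 0.87 × 0.21 × 0.49 = 0.08952 m³/s
w_8 = (5.39 − 4.46)/2 = 0.465 m; q_8 = 0.72 × 0.21 × 0.465 = 0.07031 m³/s
w_9 = (5.39 − 4.80)/2 = 0.295 m; q_9 = 0.49 × 0.08 × 0.295 = 0.01156 m³/s
Q = Σ qᵢ = 1.180 m³/s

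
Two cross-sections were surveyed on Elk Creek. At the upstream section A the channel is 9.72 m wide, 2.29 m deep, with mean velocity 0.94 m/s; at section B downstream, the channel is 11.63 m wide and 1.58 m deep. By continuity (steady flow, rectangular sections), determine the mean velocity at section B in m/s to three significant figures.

Q = A₁V₁ = (9.72×2.29) × 0.94 = 20.92 m³/s
A₂ = 11.63 × 1.58 = 18.38 m²
V₂ = Q/A₂ = 20.92/18.38 = 1.139 m/s

1.14 m/s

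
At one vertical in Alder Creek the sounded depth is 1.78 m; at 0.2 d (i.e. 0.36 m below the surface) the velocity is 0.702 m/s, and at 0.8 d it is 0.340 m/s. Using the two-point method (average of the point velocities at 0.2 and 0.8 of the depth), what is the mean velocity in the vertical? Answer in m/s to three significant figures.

v̄ = (0.702 + 0.340) / 2 = 0.5210 m/s

0.521 m/s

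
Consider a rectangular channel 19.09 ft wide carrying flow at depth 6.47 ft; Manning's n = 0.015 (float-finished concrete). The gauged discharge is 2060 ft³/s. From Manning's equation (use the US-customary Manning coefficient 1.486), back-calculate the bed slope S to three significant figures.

0.00469

A = b·y = 19.09 × 6.47 = 123.5 ft²
P = b + 2y = 19.09 + 2×6.47 = 32.03 ft
R = A/P = 123.5/32.03 = 3.856 ft
S = (Q·n / (1.486·A·R^(2/3)))² = (2060×0.015 / (1.486×123.5×2.459))² = 0.004687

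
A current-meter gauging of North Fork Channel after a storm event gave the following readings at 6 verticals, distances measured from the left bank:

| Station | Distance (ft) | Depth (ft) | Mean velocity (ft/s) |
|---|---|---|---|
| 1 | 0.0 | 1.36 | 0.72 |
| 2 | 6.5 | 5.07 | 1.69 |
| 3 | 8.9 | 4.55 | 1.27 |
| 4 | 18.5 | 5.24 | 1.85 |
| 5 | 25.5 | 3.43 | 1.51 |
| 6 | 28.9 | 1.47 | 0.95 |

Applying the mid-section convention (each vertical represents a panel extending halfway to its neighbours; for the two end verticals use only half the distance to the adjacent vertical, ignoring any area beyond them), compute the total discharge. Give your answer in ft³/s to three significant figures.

186 ft³/s

w_1 = (6.5 − 0.0)/2 = 3.25 ft; q_1 = 0.72 × 1.36 × 3.25 = 3.182 ft³/s
w_2 = (8.9 − 0.0)/2 = 4.45 ft; q_2 = 1.69 × 5.07 × 4.45 = 38.13 ft³/s
w_3 = (18.5 − 6.5)/2 = 6 ft; q_3 = 1.27 × 4.55 × 6 = 34.67 ft³/s
w_4 = (25.5 − 8.9)/2 = 8.3 ft; q_4 = 1.85 × 5.24 × 8.3 = 80.46 ft³/s
w_5 = (28.9 − 18.5)/2 = 5.2 ft; q_5 = 1.51 × 3.43 × 5.2 = 26.93 ft³/s
w_6 = (28.9 − 25.5)/2 = 1.7 ft; q_6 = 0.95 × 1.47 × 1.7 = 2.374 ft³/s
Q = Σ qᵢ = 185.7 ft³/s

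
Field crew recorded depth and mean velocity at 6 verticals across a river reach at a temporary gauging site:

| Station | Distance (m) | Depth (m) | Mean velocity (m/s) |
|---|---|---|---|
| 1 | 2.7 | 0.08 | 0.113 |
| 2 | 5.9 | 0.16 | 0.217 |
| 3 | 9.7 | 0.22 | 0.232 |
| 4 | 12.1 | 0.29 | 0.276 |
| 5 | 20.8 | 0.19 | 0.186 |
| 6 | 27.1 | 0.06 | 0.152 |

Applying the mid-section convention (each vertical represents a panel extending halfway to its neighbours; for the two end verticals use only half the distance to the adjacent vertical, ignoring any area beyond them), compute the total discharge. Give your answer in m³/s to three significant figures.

1.03 m³/s

w_1 = (5.9 − 2.7)/2 = 1.6 m; q_1 = 0.113 × 0.08 × 1.6 = 0.01446 m³/s
w_2 = (9.7 − 2.7)/2 = 3.5 m; q_2 = 0.217 × 0.16 × 3.5 = 0.1215 m³/s
w_3 = (12.1 − 5.9)/2 = 3.1 m; q_3 = 0.232 × 0.22 × 3.1 = 0.1582 m³/s
w_4 = (20.8 − 9.7)/2 = 5.55 m; q_4 = 0.276 × 0.29 × 5.55 = 0.4442 m³/s
w_5 = (27.1 − 12.1)/2 = 7.5 m; q_5 = 0.186 × 0.19 × 7.5 = 0.2651 m³/s
w_6 = (27.1 − 20.8)/2 = 3.15 m; q_6 = 0.152 × 0.06 × 3.15 = 0.02873 m³/s
Q = Σ qᵢ = 1.032 m³/s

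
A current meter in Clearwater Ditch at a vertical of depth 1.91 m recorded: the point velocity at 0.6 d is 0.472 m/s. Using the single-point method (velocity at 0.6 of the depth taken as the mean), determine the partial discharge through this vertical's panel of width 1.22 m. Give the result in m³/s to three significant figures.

v̄ = v₀.₆ = 0.472 m/s
q = v̄ × d × w = 0.4720 × 1.91 × 1.22 = 1.100 m³/s

1.10 m³/s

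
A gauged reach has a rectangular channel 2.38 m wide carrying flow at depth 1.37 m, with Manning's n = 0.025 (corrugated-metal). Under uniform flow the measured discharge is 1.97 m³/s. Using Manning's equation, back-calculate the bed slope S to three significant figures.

A = b·y = 2.38 × 1.37 = 3.261 m²
P = b + 2y = 2.38 + 2×1.37 = 5.120 m
R = A/P = 3.261/5.120 = 0.6368 m
S = (Q·n / (1·A·R^(2/3)))² = (1.97×0.025 / (1×3.261×0.7402))² = 0.0004164

0.000416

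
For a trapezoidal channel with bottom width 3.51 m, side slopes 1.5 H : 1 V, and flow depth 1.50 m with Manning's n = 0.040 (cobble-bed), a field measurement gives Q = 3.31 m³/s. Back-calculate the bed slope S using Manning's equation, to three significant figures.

0.000245

A = (b + z·y)·y = (3.51 + 1.5×1.50)×1.50 = 8.640 m²
P = b + 2y√(1+z²) = 3.51 + 2×1.50×√(1+1.5²) = 8.918 m
R = A/P = 8.640/8.918 = 0.9688 m
S = (Q·n / (1·A·R^(2/3)))² = (3.31×0.040 / (1×8.640×0.9791))² = 0.0002450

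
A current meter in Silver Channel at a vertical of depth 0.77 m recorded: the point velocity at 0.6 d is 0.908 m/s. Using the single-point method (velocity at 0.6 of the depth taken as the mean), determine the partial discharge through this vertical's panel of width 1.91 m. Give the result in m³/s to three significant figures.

v̄ = v₀.₆ = 0.908 m/s
q = v̄ × d × w = 0.9080 × 0.77 × 1.91 = 1.335 m³/s

1.34 m³/s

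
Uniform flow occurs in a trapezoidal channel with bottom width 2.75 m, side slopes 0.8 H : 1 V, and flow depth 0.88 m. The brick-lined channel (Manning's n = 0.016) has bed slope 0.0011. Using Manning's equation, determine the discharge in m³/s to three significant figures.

4.52 m³/s

A = (b + z·y)·y = (2.75 + 0.8×0.88)×0.88 = 3.040 m²
P = b + 2y√(1+z²) = 2.75 + 2×0.88×√(1+0.8²) = 5.004 m
R = A/P = 3.040/5.004 = 0.6074 m
Q = (1/n)·A·R^(2/3)·S^(1/2) = (1/0.016) × 3.040 × 0.6074^(2/3) × 0.0011^(1/2) = 4.519 m³/s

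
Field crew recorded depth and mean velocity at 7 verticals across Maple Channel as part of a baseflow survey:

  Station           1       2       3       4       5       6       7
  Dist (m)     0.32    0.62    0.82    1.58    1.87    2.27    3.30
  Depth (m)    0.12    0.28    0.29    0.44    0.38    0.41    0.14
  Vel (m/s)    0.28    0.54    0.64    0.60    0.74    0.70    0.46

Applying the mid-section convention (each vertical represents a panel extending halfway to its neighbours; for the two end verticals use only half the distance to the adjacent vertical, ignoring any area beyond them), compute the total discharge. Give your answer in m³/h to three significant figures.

w_1 = (0.62 − 0.32)/2 = 0.15 m; q_1 = 0.28 × 0.12 × 0.15 = 0.005040 m³/s
w_2 = (0.82 − 0.32)/2 = 0.25 m; q_2 = 0.54 × 0.28 × 0.25 = 0.03780 m³/s
w_3 = (1.58 − 0.62)/2 = 0.48 m; q_3 = 0.64 × 0.29 × 0.48 = 0.08909 m³/s
w_4 = (1.87 − 0.82)/2 = 0.525 m; q_4 = 0.60 × 0.44 × 0.525 = 0.1386 m³/s
w_5 = (2.27 − 1.58)/2 = 0.345 m; q_5 = 0.74 × 0.38 × 0.345 = 0.09701 m³/s
w_6 = (3.30 − 1.87)/2 = 0.715 m; q_6 = 0.70 × 0.41 × 0.715 = 0.2052 m³/s
w_7 = (3.30 − 2.27)/2 = 0.515 m; q_7 = 0.46 × 0.14 × 0.515 = 0.03317 m³/s
Q = Σ qᵢ = 0.6059 m³/s
= 0.6059 × 3600 = 2181 m³/h

2180 m³/h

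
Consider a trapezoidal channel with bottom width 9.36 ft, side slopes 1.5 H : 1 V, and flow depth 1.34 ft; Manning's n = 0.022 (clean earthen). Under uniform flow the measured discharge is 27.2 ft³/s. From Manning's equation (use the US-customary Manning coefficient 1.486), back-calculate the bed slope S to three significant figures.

0.000635

A = (b + z·y)·y = (9.36 + 1.5×1.34)×1.34 = 15.24 ft²
P = b + 2y√(1+z²) = 9.36 + 2×1.34×√(1+1.5²) = 14.19 ft
R = A/P = 15.24/14.19 = 1.074 ft
S = (Q·n / (1.486·A·R^(2/3)))² = (27.2×0.022 / (1.486×15.24×1.048))² = 0.0006355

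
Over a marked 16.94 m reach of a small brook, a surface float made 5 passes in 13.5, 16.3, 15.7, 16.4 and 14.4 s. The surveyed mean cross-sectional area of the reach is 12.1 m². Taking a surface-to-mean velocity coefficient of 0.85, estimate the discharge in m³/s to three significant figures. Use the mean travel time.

11.4 m³/s

t̄ = (13.5 + 16.3 + 15.7 + 16.4 + 14.4) / 5 = 15.26 s
v_surface = L / t̄ = 16.94 / 15.26 = 1.110 m/s
v_mean = 0.85 × 1.110 = 0.9436 m/s
Q = A × v_mean = 12.1 × 0.9436 = 11.42 m³/s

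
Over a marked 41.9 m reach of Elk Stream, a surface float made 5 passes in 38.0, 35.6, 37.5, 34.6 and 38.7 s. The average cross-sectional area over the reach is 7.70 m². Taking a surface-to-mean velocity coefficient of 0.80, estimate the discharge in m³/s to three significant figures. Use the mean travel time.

t̄ = (38.0 + 35.6 + 37.5 + 34.6 + 38.7) / 5 = 36.88 s
v_surface = L / t̄ = 41.9 / 36.88 = 1.136 m/s
v_mean = 0.80 × 1.136 = 0.9089 m/s
Q = A × v_mean = 7.70 × 0.9089 = 6.998 m³/s

7.00 m³/s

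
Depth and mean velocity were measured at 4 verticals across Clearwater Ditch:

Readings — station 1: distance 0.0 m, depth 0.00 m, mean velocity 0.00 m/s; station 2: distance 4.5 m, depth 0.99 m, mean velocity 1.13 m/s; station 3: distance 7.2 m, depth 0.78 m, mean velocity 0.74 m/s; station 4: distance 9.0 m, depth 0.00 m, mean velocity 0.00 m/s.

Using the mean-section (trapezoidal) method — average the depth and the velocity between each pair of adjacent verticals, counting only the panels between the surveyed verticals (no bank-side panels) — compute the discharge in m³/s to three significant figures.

3.75 m³/s

Panel 1-2: Δb = 4.5 m, d̄ = (0.00+0.99)/2 = 0.495, v̄ = (0.00+1.13)/2 = 0.565 → q = 4.5×0.495×0.565 = 1.259 m³/s
Panel 2-3: Δb = 2.7 m, d̄ = (0.99+0.78)/2 = 0.885, v̄ = (1.13+0.74)/2 = 0.935 → q = 2.7×0.885×0.935 = 2.234 m³/s
Panel 3-4: Δb = 1.8 m, d̄ = (0.78+0.00)/2 = 0.39, v̄ = (0.74+0.00)/2 = 0.37 → q = 1.8×0.39×0.37 = 0.2597 m³/s
Q = Σ q = 3.752 m³/s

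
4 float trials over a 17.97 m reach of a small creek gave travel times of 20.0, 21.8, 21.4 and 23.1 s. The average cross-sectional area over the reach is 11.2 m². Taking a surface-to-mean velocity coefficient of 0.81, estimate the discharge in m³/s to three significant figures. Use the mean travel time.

7.56 m³/s

t̄ = (20.0 + 21.8 + 21.4 + 23.1) / 4 = 21.575 s
v_surface = L / t̄ = 17.97 / 21.575 = 0.8329 m/s
v_mean = 0.81 × 0.8329 = 0.6747 m/s
Q = A × v_mean = 11.2 × 0.6747 = 7.556 m³/s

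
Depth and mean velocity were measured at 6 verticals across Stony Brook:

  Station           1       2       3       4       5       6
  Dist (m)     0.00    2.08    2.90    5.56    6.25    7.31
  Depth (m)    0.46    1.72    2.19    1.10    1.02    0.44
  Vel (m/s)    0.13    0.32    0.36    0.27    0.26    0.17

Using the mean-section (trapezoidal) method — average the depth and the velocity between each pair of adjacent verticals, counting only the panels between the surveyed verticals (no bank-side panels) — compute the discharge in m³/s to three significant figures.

2.79 m³/s

Panel 1-2: Δb = 2.08 m, d̄ = (0.46+1.72)/2 = 1.09, v̄ = (0.13+0.32)/2 = 0.225 → q = 2.08×1.09×0.225 = 0.5101 m³/s
Panel 2-3: Δb = 0.82 m, d̄ = (1.72+2.19)/2 = 1.955, v̄ = (0.32+0.36)/2 = 0.34 → q = 0.82×1.955×0.34 = 0.5451 m³/s
Panel 3-4: Δb = 2.66 m, d̄ = (2.19+1.10)/2 = 1.645, v̄ = (0.36+0.27)/2 = 0.315 → q = 2.66×1.645×0.315 = 1.378 m³/s
Panel 4-5: Δb = 0.69 m, d̄ = (1.10+1.02)/2 = 1.06, v̄ = (0.27+0.26)/2 = 0.265 → q = 0.69×1.06×0.265 = 0.1938 m³/s
Panel 5-6: Δb = 1.06 m, d̄ = (1.02+0.44)/2 = 0.73, v̄ = (0.26+0.17)/2 = 0.215 → q = 1.06×0.73×0.215 = 0.1664 m³/s
Q = Σ q = 2.794 m³/s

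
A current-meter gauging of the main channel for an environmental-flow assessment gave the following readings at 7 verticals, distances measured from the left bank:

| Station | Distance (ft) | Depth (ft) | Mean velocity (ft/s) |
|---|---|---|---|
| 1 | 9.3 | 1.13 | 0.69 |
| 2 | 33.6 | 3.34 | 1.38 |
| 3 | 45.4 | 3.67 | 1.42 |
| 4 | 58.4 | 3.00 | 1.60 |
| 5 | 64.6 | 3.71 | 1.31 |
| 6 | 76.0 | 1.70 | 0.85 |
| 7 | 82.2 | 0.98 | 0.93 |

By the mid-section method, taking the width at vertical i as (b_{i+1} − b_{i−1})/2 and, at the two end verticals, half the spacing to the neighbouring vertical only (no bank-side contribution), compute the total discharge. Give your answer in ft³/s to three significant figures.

262 ft³/s

w_1 = (33.6 − 9.3)/2 = 12.15 ft; q_1 = 0.69 × 1.13 × 12.15 = 9.473 ft³/s
w_2 = (45.4 − 9.3)/2 = 18.05 ft; q_2 = 1.38 × 3.34 × 18.05 = 83.20 ft³/s
w_3 = (58.4 − 33.6)/2 = 12.4 ft; q_3 = 1.42 × 3.67 × 12.4 = 64.62 ft³/s
w_4 = (64.6 − 45.4)/2 = 9.6 ft; q_4 = 1.60 × 3.00 × 9.6 = 46.08 ft³/s
w_5 = (76.0 − 58.4)/2 = 8.8 ft; q_5 = 1.31 × 3.71 × 8.8 = 42.77 ft³/s
w_6 = (82.2 − 64.6)/2 = 8.8 ft; q_6 = 0.85 × 1.70 × 8.8 = 12.72 ft³/s
w_7 = (82.2 − 76.0)/2 = 3.1 ft; q_7 = 0.93 × 0.98 × 3.1 = 2.825 ft³/s
Q = Σ qᵢ = 261.7 ft³/s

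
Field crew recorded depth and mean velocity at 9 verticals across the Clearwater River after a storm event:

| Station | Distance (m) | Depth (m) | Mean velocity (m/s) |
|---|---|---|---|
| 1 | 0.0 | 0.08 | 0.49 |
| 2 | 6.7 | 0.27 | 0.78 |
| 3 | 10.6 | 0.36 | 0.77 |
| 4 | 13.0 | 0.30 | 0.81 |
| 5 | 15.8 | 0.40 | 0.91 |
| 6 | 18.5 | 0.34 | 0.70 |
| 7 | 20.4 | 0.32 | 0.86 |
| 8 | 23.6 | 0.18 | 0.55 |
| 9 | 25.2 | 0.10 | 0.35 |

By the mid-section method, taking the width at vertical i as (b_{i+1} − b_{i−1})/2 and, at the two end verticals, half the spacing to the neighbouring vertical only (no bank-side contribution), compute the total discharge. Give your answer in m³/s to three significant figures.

w_1 = (6.7 − 0.0)/2 = 3.35 m; q_1 = 0.49 × 0.08 × 3.35 = 0.1313 m³/s
w_2 = (10.6 − 0.0)/2 = 5.3 m; q_2 = 0.78 × 0.27 × 5.3 = 1.116 m³/s
w_3 = (13.0 − 6.7)/2 = 3.15 m; q_3 = 0.77 × 0.36 × 3.15 = 0.8732 m³/s
w_4 = (15.8 − 10.6)/2 = 2.6 m; q_4 = 0.81 × 0.30 × 2.6 = 0.6318 m³/s
w_5 = (18.5 − 13.0)/2 = 2.75 m; q_5 = 0.91 × 0.40 × 2.75 = 1.001 m³/s
w_6 = (20.4 − 15.8)/2 = 2.3 m; q_6 = 0.70 × 0.34 × 2.3 = 0.5474 m³/s
w_7 = (23.6 − 18.5)/2 = 2.55 m; q_7 = 0.86 × 0.32 × 2.55 = 0.7018 m³/s
w_8 = (25.2 − 20.4)/2 = 2.4 m; q_8 = 0.55 × 0.18 × 2.4 = 0.2376 m³/s
w_9 = (25.2 − 23.6)/2 = 0.8 m; q_9 = 0.35 × 0.10 × 0.8 = 0.02800 m³/s
Q = Σ qᵢ = 5.268 m³/s

5.27 m³/s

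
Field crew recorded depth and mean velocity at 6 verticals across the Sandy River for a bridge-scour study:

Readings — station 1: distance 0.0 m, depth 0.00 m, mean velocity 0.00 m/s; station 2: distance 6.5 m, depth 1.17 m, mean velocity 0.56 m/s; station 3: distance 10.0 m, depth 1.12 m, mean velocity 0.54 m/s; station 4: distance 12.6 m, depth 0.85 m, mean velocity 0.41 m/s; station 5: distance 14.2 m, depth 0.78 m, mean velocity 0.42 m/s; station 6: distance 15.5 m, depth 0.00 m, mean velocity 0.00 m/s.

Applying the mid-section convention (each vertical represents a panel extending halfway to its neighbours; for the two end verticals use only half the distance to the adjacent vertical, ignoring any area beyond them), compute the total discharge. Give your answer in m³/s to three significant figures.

w_2 = (10.0 − 0.0)/2 = 5 m; q_2 = 0.56 × 1.17 × 5 = 3.276 m³/s
w_3 = (12.6 − 6.5)/2 = 3.05 m; q_3 = 0.54 × 1.12 × 3.05 = 1.845 m³/s
w_4 = (14.2 − 10.0)/2 = 2.1 m; q_4 = 0.41 × 0.85 × 2.1 = 0.7319 m³/s
w_5 = (15.5 − 12.6)/2 = 1.45 m; q_5 = 0.42 × 0.78 × 1.45 = 0.4750 m³/s
Stations 1, 6 contribute zero (depth or velocity is 0).
Q = Σ qᵢ = 6.328 m³/s

6.33 m³/s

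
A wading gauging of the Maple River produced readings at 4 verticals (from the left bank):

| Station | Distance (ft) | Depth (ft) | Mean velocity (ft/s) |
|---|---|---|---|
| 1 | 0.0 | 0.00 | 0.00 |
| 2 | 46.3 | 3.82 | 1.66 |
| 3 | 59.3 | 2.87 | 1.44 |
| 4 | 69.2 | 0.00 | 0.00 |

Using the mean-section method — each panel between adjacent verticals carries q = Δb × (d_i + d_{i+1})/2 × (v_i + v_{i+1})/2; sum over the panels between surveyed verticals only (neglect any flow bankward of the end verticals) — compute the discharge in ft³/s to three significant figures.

Panel 1-2: Δb = 46.3 ft, d̄ = (0.00+3.82)/2 = 1.91, v̄ = (0.00+1.66)/2 = 0.83 → q = 46.3×1.91×0.83 = 73.40 ft³/s
Panel 2-3: Δb = 13 ft, d̄ = (3.82+2.87)/2 = 3.345, v̄ = (1.66+1.44)/2 = 1.55 → q = 13×3.345×1.55 = 67.40 ft³/s
Panel 3-4: Δb = 9.9 ft, d̄ = (2.87+0.00)/2 = 1.435, v̄ = (1.44+0.00)/2 = 0.72 → q = 9.9×1.435×0.72 = 10.23 ft³/s
Q = Σ q = 151.0 ft³/s

151 ft³/s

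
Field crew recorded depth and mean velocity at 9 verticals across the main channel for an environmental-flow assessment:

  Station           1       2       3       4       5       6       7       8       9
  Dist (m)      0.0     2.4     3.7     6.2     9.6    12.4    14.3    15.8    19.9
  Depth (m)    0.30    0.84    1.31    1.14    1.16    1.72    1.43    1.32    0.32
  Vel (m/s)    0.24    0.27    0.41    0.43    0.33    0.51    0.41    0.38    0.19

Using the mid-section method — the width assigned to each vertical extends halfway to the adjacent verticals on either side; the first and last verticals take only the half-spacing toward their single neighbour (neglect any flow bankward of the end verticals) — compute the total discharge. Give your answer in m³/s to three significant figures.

8.75 m³/s

w_1 = (2.4 − 0.0)/2 = 1.2 m; q_1 = 0.24 × 0.30 × 1.2 = 0.08640 m³/s
w_2 = (3.7 − 0.0)/2 = 1.85 m; q_2 = 0.27 × 0.84 × 1.85 = 0.4196 m³/s
w_3 = (6.2 − 2.4)/2 = 1.9 m; q_3 = 0.41 × 1.31 × 1.9 = 1.020 m³/s
w_4 = (9.6 − 3.7)/2 = 2.95 m; q_4 = 0.43 × 1.14 × 2.95 = 1.446 m³/s
w_5 = (12.4 − 6.2)/2 = 3.1 m; q_5 = 0.33 × 1.16 × 3.1 = 1.187 m³/s
w_6 = (14.3 − 9.6)/2 = 2.35 m; q_6 = 0.51 × 1.72 × 2.35 = 2.061 m³/s
w_7 = (15.8 − 12.4)/2 = 1.7 m; q_7 = 0.41 × 1.43 × 1.7 = 0.9967 m³/s
w_8 = (19.9 − 14.3)/2 = 2.8 m; q_8 = 0.38 × 1.32 × 2.8 = 1.404 m³/s
w_9 = (19.9 − 15.8)/2 = 2.05 m; q_9 = 0.19 × 0.32 × 2.05 = 0.1246 m³/s
Q = Σ qᵢ = 8.746 m³/s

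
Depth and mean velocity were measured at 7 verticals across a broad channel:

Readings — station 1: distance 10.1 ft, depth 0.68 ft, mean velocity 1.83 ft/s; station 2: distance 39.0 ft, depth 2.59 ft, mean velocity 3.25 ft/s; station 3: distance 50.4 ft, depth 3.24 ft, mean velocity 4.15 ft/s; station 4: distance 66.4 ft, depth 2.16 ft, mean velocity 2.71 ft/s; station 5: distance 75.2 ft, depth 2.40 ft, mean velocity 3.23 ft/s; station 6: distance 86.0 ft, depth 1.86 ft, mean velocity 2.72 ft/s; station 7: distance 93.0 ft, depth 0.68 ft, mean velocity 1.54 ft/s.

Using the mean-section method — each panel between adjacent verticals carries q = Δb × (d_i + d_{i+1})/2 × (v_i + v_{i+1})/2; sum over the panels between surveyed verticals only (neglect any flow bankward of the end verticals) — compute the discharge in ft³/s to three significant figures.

Panel 1-2: Δb = 28.9 ft, d̄ = (0.68+2.59)/2 = 1.635, v̄ = (1.83+3.25)/2 = 2.54 → q = 28.9×1.635×2.54 = 120.0 ft³/s
Panel 2-3: Δb = 11.4 ft, d̄ = (2.59+3.24)/2 = 2.915, v̄ = (3.25+4.15)/2 = 3.7 → q = 11.4×2.915×3.7 = 123.0 ft³/s
Panel 3-4: Δb = 16 ft, d̄ = (3.24+2.16)/2 = 2.7, v̄ = (4.15+2.71)/2 = 3.43 → q = 16×2.7×3.43 = 148.2 ft³/s
Panel 4-5: Δb = 8.8 ft, d̄ = (2.16+2.40)/2 = 2.28, v̄ = (2.71+3.23)/2 = 2.97 → q = 8.8×2.28×2.97 = 59.59 ft³/s
Panel 5-6: Δb = 10.8 ft, d̄ = (2.40+1.86)/2 = 2.13, v̄ = (3.23+2.72)/2 = 2.975 → q = 10.8×2.13×2.975 = 68.44 ft³/s
Panel 6-7: Δb = 7 ft, d̄ = (1.86+0.68)/2 = 1.27, v̄ = (2.72+1.54)/2 = 2.13 → q = 7×1.27×2.13 = 18.94 ft³/s
Q = Σ q = 538.1 ft³/s

538 ft³/s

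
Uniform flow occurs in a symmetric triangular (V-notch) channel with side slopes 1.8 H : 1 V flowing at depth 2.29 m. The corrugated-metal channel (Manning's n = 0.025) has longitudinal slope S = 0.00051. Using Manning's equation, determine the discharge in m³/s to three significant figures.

8.53 m³/s

A = z·y² = 1.8×2.29² = 9.439 m²
P = 2y√(1+z²) = 2×2.29×√(1+1.8²) = 9.431 m
R = A/P = 9.439/9.431 = 1.001 m
Q = (1/n)·A·R^(2/3)·S^(1/2) = (1/0.025) × 9.439 × 1.001^(2/3) × 0.00051^(1/2) = 8.532 m³/s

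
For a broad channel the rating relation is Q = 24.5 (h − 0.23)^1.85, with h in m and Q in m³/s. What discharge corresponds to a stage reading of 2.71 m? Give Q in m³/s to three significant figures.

131 m³/s

Q = 24.5 × (2.71 − 0.23)^1.85 = 24.5 × 2.48^1.85 = 131.5 m³/s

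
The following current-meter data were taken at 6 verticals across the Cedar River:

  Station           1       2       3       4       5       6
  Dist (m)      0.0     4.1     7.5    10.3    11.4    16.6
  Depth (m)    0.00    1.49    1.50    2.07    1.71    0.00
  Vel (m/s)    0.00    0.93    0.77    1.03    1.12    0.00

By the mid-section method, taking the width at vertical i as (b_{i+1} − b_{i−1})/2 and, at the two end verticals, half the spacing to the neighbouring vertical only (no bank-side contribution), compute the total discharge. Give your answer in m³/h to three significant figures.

68300 m³/h

w_2 = (7.5 − 0.0)/2 = 3.75 m; q_2 = 0.93 × 1.49 × 3.75 = 5.196 m³/s
w_3 = (10.3 − 4.1)/2 = 3.1 m; q_3 = 0.77 × 1.50 × 3.1 = 3.581 m³/s
w_4 = (11.4 − 7.5)/2 = 1.95 m; q_4 = 1.03 × 2.07 × 1.95 = 4.158 m³/s
w_5 = (16.6 − 10.3)/2 = 3.15 m; q_5 = 1.12 × 1.71 × 3.15 = 6.033 m³/s
Stations 1, 6 contribute zero (depth or velocity is 0).
Q = Σ qᵢ = 18.97 m³/s
= 18.97 × 3600 = 68280 m³/h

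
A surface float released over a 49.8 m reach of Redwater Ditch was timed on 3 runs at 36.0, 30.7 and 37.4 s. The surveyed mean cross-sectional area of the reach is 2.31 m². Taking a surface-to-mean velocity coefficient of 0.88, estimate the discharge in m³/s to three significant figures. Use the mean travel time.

t̄ = (36.0 + 30.7 + 37.4) / 3 = 34.7 s
v_surface = L / t̄ = 49.8 / 34.7 = 1.435 m/s
v_mean = 0.88 × 1.435 = 1.263 m/s
Q = A × v_mean = 2.31 × 1.263 = 2.917 m³/s

2.92 m³/s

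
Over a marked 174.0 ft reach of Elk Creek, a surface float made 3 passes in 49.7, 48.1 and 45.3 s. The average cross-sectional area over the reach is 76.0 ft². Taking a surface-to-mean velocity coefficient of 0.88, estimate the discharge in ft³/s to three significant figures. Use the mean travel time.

t̄ = (49.7 + 48.1 + 45.3) / 3 = 47.7 s
v_surface = L / t̄ = 174.0 / 47.7 = 3.648 ft/s
v_mean = 0.88 × 3.648 = 3.210 ft/s
Q = A × v_mean = 76.0 × 3.210 = 244.0 ft³/s

244 ft³/s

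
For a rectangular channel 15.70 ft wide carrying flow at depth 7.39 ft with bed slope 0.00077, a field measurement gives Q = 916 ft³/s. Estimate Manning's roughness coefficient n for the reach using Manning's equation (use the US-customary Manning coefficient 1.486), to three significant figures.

0.0127

A = b·y = 15.70 × 7.39 = 116.0 ft²
P = b + 2y = 15.70 + 2×7.39 = 30.48 ft
R = A/P = 116.0/30.48 = 3.807 ft
n = (1.486/Q)·A·R^(2/3)·S^(1/2) = (1.486/916) × 116.0 × 2.438 × 0.02775 = 0.01273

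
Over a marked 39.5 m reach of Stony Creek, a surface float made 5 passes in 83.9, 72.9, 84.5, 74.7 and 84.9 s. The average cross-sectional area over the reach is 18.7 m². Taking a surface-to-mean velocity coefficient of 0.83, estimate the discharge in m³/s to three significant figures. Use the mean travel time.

t̄ = (83.9 + 72.9 + 84.5 + 74.7 + 84.9) / 5 = 80.18 s
v_surface = L / t̄ = 39.5 / 80.18 = 0.4926 m/s
v_mean = 0.83 × 0.4926 = 0.4089 m/s
Q = A × v_mean = 18.7 × 0.4089 = 7.646 m³/s

7.65 m³/s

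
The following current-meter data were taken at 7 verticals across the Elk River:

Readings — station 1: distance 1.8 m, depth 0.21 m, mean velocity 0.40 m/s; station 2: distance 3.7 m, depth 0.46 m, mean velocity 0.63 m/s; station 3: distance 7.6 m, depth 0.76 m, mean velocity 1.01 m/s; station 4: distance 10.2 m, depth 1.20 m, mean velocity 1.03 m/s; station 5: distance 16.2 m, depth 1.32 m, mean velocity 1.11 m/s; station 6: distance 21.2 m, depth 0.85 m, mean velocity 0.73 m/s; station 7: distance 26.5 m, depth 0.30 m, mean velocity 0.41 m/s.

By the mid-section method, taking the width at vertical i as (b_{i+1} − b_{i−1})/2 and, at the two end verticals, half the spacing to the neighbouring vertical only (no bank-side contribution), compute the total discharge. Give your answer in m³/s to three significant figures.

20.3 m³/s

w_1 = (3.7 − 1.8)/2 = 0.95 m; q_1 = 0.40 × 0.21 × 0.95 = 0.07980 m³/s
w_2 = (7.6 − 1.8)/2 = 2.9 m; q_2 = 0.63 × 0.46 × 2.9 = 0.8404 m³/s
w_3 = (10.2 − 3.7)/2 = 3.25 m; q_3 = 1.01 × 0.76 × 3.25 = 2.495 m³/s
w_4 = (16.2 − 7.6)/2 = 4.3 m; q_4 = 1.03 × 1.20 × 4.3 = 5.315 m³/s
w_5 = (21.2 − 10.2)/2 = 5.5 m; q_5 = 1.11 × 1.32 × 5.5 = 8.059 m³/s
w_6 = (26.5 − 16.2)/2 = 5.15 m; q_6 = 0.73 × 0.85 × 5.15 = 3.196 m³/s
w_7 = (26.5 − 21.2)/2 = 2.65 m; q_7 = 0.41 × 0.30 × 2.65 = 0.3260 m³/s
Q = Σ qᵢ = 20.31 m³/s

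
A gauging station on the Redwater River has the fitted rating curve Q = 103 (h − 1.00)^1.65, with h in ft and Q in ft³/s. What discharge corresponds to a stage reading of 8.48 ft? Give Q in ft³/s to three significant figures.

Q = 103 × (8.48 − 1.00)^1.65 = 103 × 7.48^1.65 = 2850 ft³/s

2850 ft³/s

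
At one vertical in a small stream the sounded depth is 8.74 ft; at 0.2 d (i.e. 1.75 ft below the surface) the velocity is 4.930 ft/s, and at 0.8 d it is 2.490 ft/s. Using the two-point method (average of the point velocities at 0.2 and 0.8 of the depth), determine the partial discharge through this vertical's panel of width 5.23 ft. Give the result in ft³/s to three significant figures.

170 ft³/s

v̄ = (4.930 + 2.490) / 2 = 3.710 ft/s
q = v̄ × d × w = 3.710 × 8.74 × 5.23 = 169.6 ft³/s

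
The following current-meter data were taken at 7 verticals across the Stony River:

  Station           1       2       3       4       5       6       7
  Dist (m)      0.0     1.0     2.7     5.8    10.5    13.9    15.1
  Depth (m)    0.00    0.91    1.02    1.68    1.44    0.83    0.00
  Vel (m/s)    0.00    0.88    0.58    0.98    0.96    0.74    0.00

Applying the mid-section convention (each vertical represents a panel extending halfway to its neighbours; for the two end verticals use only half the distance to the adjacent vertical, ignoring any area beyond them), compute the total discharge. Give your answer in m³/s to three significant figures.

w_2 = (2.7 − 0.0)/2 = 1.35 m; q_2 = 0.88 × 0.91 × 1.35 = 1.081 m³/s
w_3 = (5.8 − 1.0)/2 = 2.4 m; q_3 = 0.58 × 1.02 × 2.4 = 1.420 m³/s
w_4 = (10.5 − 2.7)/2 = 3.9 m; q_4 = 0.98 × 1.68 × 3.9 = 6.421 m³/s
w_5 = (13.9 − 5.8)/2 = 4.05 m; q_5 = 0.96 × 1.44 × 4.05 = 5.599 m³/s
w_6 = (15.1 − 10.5)/2 = 2.3 m; q_6 = 0.74 × 0.83 × 2.3 = 1.413 m³/s
Stations 1, 7 contribute zero (depth or velocity is 0).
Q = Σ qᵢ = 15.93 m³/s

15.9 m³/s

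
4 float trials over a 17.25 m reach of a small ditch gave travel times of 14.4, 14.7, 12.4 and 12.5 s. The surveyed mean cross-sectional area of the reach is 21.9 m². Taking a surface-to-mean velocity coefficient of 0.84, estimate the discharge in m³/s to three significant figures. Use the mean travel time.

23.5 m³/s

t̄ = (14.4 + 14.7 + 12.4 + 12.5) / 4 = 13.5 s
v_surface = L / t̄ = 17.25 / 13.5 = 1.278 m/s
v_mean = 0.84 × 1.278 = 1.073 m/s
Q = A × v_mean = 21.9 × 1.073 = 23.51 m³/s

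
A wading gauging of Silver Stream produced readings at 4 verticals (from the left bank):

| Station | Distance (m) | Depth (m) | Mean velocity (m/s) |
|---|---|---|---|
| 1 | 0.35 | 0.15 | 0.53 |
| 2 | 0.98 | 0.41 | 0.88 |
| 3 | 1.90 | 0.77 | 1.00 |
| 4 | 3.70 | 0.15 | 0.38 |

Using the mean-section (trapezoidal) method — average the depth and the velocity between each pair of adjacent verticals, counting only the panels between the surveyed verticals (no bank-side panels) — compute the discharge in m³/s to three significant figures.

1.21 m³/s

Panel 1-2: Δb = 0.63 m, d̄ = (0.15+0.41)/2 = 0.28, v̄ = (0.53+0.88)/2 = 0.705 → q = 0.63×0.28×0.705 = 0.1244 m³/s
Panel 2-3: Δb = 0.92 m, d̄ = (0.41+0.77)/2 = 0.59, v̄ = (0.88+1.00)/2 = 0.94 → q = 0.92×0.59×0.94 = 0.5102 m³/s
Panel 3-4: Δb = 1.8 m, d̄ = (0.77+0.15)/2 = 0.46, v̄ = (1.00+0.38)/2 = 0.69 → q = 1.8×0.46×0.69 = 0.5713 m³/s
Q = Σ q = 1.206 m³/s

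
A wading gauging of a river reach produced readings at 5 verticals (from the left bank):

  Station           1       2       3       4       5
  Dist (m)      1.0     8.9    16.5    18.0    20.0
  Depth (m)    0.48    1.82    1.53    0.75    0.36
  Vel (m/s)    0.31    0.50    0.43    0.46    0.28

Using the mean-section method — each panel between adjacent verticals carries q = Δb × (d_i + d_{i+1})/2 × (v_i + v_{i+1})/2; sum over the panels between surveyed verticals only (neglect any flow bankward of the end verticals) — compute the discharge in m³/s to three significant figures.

10.8 m³/s

Panel 1-2: Δb = 7.9 m, d̄ = (0.48+1.82)/2 = 1.15, v̄ = (0.31+0.50)/2 = 0.405 → q = 7.9×1.15×0.405 = 3.679 m³/s
Panel 2-3: Δb = 7.6 m, d̄ = (1.82+1.53)/2 = 1.675, v̄ = (0.50+0.43)/2 = 0.465 → q = 7.6×1.675×0.465 = 5.919 m³/s
Panel 3-4: Δb = 1.5 m, d̄ = (1.53+0.75)/2 = 1.14, v̄ = (0.43+0.46)/2 = 0.445 → q = 1.5×1.14×0.445 = 0.7610 m³/s
Panel 4-5: Δb = 2 m, d̄ = (0.75+0.36)/2 = 0.555, v̄ = (0.46+0.28)/2 = 0.37 → q = 2×0.555×0.37 = 0.4107 m³/s
Q = Σ q = 10.77 m³/s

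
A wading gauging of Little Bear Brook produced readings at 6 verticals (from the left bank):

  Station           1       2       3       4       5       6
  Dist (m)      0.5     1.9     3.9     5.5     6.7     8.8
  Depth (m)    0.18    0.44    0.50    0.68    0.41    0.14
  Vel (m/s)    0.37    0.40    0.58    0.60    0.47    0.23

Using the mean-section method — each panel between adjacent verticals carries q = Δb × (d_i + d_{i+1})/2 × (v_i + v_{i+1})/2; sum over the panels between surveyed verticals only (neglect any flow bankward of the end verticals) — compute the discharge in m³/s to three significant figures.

Panel 1-2: Δb = 1.4 m, d̄ = (0.18+0.44)/2 = 0.31, v̄ = (0.37+0.40)/2 = 0.385 → q = 1.4×0.31×0.385 = 0.1671 m³/s
Panel 2-3: Δb = 2 m, d̄ = (0.44+0.50)/2 = 0.47, v̄ = (0.40+0.58)/2 = 0.49 → q = 2×0.47×0.49 = 0.4606 m³/s
Panel 3-4: Δb = 1.6 m, d̄ = (0.50+0.68)/2 = 0.59, v̄ = (0.58+0.60)/2 = 0.59 → q = 1.6×0.59×0.59 = 0.5570 m³/s
Panel 4-5: Δb = 1.2 m, d̄ = (0.68+0.41)/2 = 0.545, v̄ = (0.60+0.47)/2 = 0.535 → q = 1.2×0.545×0.535 = 0.3499 m³/s
Panel 5-6: Δb = 2.1 m, d̄ = (0.41+0.14)/2 = 0.275, v̄ = (0.47+0.23)/2 = 0.35 → q = 2.1×0.275×0.35 = 0.2021 m³/s
Q = Σ q = 1.737 m³/s

1.74 m³/s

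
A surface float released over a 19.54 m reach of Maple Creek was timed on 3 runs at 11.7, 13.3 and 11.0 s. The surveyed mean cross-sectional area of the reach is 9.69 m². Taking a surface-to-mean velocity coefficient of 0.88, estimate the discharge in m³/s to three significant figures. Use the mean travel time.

13.9 m³/s

t̄ = (11.7 + 13.3 + 11.0) / 3 = 12 s
v_surface = L / t̄ = 19.54 / 12 = 1.628 m/s
v_mean = 0.88 × 1.628 = 1.433 m/s
Q = A × v_mean = 9.69 × 1.433 = 13.89 m³/s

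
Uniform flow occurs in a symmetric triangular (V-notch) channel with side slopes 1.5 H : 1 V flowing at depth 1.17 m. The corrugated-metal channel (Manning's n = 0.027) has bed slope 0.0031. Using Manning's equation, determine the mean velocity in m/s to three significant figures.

1.28 m/s

A = z·y² = 1.5×1.17² = 2.053 m²
P = 2y√(1+z²) = 2×1.17×√(1+1.5²) = 4.218 m
R = A/P = 2.053/4.218 = 0.4867 m
Q = (1/n)·A·R^(2/3)·S^(1/2) = (1/0.027) × 2.053 × 0.4867^(2/3) × 0.0031^(1/2) = 2.620 m³/s
V = Q/A = 2.620/2.053 = 1.276 m/s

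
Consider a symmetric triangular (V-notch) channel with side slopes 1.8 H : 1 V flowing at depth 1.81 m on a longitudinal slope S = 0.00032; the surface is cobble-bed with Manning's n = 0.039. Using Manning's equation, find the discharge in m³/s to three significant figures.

A = z·y² = 1.8×1.81² = 5.897 m²
P = 2y√(1+z²) = 2×1.81×√(1+1.8²) = 7.454 m
R = A/P = 5.897/7.454 = 0.7911 m
Q = (1/n)·A·R^(2/3)·S^(1/2) = (1/0.039) × 5.897 × 0.7911^(2/3) × 0.00032^(1/2) = 2.314 m³/s

2.31 m³/s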